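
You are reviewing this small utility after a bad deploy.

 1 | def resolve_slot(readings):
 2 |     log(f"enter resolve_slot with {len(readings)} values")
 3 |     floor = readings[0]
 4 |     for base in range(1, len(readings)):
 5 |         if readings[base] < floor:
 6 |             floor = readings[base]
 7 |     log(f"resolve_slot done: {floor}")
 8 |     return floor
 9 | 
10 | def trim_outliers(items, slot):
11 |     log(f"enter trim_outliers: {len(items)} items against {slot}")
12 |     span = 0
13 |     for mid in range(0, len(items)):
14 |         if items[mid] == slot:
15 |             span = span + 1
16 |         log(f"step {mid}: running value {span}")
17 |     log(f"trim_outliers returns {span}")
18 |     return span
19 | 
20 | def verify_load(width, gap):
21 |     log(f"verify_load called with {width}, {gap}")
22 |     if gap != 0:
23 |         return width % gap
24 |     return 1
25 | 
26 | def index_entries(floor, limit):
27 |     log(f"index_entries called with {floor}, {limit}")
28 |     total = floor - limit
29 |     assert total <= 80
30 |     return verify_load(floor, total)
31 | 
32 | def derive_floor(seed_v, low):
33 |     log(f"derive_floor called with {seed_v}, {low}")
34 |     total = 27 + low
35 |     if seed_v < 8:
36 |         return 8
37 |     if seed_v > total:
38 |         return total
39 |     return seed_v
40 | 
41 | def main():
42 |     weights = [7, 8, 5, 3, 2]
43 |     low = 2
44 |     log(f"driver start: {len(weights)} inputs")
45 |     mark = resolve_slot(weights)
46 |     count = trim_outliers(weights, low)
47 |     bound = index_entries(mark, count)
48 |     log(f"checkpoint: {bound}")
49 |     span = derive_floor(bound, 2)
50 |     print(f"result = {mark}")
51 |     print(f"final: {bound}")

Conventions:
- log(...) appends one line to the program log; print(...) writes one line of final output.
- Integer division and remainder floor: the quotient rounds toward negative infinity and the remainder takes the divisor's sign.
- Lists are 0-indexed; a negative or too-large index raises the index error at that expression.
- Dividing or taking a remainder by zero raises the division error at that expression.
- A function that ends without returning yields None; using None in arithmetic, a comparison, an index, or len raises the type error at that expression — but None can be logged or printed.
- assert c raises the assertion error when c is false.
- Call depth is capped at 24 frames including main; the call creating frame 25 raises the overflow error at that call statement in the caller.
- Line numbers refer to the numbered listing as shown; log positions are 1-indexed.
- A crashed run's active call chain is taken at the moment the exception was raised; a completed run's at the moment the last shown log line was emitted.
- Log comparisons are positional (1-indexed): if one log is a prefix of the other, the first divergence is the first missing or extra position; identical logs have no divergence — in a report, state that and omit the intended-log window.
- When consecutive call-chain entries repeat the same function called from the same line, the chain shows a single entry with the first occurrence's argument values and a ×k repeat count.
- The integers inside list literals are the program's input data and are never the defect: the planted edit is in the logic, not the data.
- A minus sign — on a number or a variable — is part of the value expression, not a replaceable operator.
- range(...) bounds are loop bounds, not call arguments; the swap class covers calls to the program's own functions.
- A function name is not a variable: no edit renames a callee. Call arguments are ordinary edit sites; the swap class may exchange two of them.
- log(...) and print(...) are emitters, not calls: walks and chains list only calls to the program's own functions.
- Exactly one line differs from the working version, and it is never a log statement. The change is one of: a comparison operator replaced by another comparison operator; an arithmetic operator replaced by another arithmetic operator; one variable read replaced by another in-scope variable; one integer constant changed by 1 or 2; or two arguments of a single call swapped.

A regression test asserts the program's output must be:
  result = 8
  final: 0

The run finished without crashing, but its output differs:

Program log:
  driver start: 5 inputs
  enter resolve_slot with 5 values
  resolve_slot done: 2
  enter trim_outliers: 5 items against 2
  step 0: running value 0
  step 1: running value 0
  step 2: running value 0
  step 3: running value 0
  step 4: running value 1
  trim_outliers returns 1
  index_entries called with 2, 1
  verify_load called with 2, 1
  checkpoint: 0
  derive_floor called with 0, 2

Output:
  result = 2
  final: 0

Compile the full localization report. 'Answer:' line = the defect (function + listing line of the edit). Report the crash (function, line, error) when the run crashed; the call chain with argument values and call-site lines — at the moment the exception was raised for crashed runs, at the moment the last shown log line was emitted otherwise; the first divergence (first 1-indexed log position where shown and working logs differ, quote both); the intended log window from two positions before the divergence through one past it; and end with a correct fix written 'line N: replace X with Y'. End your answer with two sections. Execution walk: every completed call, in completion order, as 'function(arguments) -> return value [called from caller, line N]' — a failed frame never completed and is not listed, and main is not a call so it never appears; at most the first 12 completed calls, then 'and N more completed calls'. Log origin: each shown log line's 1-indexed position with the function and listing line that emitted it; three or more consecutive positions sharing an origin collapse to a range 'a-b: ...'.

Answer: the defect is in main at line 50.
Key fact: The two runs log identically and part ways only at the printed values.
Call chain: main -> derive_floor(0, 2) (called at line 49).
First divergence: none — the logs agree in full.
Execution walk:
  resolve_slot([7, 8, 5, 3, 2]) -> 2  [called from main, line 45]
  trim_outliers([7, 8, 5, 3, 2], 2) -> 1  [called from main, line 46]
  verify_load(2, 1) -> 0  [called from index_entries, line 30]
  index_entries(2, 1) -> 0  [called from main, line 47]
  derive_floor(0, 2) -> 8  [called from main, line 49]
Log origin:
  1: emitted by main (line 44)
  2: emitted by resolve_slot (line 2)
  3: emitted by resolve_slot (line 7)
  4: emitted by trim_outliers (line 11)
  5-9: emitted by trim_outliers (line 16)
  10: emitted by trim_outliers (line 17)
  11: emitted by index_entries (line 27)
  12: emitted by verify_load (line 21)
  13: emitted by main (line 48)
  14: emitted by derive_floor (line 33)
A correct fix: line 50: replace `mark` with `span`.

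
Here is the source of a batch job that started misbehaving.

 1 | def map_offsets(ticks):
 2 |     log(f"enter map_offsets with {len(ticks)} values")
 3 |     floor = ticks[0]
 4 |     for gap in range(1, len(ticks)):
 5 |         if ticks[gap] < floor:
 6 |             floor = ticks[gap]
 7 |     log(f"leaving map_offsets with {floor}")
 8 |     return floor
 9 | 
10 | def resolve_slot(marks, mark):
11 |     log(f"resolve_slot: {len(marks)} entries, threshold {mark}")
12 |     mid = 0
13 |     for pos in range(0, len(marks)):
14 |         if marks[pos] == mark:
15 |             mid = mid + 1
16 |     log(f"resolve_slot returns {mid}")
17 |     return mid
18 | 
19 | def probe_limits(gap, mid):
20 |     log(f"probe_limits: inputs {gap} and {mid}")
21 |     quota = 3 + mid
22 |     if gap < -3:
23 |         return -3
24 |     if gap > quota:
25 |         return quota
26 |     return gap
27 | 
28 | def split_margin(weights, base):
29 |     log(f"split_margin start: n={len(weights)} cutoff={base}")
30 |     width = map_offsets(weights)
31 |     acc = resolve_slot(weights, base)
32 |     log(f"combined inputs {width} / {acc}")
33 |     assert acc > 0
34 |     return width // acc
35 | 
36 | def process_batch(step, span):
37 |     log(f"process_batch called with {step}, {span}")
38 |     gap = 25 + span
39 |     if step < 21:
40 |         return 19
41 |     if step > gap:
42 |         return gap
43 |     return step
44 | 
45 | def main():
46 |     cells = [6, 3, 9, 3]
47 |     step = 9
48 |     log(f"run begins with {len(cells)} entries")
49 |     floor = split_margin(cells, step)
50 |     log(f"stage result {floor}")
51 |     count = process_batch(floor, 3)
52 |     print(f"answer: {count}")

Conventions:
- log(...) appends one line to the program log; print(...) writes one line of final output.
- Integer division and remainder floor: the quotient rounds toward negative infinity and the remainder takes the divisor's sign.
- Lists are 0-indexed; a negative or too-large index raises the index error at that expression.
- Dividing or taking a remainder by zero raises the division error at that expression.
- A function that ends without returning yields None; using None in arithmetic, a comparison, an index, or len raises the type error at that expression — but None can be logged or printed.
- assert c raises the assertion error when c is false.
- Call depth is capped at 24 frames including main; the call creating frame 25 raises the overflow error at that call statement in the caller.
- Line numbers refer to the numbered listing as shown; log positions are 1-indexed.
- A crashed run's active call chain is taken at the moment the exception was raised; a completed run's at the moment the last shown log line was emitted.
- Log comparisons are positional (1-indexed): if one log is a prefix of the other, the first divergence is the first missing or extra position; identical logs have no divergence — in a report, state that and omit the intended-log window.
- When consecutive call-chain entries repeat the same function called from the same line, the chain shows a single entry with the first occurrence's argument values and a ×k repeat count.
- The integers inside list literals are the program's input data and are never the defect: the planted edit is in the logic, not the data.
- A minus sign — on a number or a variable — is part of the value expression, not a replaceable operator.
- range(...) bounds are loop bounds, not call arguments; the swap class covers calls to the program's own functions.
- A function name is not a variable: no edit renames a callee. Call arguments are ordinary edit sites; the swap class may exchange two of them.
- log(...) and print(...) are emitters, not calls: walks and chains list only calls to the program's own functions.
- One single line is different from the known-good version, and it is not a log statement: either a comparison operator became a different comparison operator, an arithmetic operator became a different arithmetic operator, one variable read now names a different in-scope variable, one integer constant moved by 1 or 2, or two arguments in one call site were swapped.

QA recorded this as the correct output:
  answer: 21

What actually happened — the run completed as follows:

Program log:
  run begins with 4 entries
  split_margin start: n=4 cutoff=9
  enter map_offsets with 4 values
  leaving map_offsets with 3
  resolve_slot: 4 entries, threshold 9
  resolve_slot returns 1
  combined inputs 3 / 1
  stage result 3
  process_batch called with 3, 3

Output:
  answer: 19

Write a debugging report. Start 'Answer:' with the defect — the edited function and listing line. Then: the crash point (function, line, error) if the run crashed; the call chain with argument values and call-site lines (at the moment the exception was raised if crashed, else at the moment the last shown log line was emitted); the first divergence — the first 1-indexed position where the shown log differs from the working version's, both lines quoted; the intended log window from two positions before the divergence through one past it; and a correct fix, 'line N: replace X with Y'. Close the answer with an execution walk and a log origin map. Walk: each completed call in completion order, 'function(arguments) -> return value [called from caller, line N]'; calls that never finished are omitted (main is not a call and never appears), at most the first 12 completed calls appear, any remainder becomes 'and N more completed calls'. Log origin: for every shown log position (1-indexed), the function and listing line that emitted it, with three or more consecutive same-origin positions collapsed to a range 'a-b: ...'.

Answer: the defect is in process_batch at line 40.
The tell: No log line changed; the fault shows up purely in the output.
Call chain: main -> process_batch(3, 3) (called at line 51).
First divergence: none; the two logs match at every position.
Execution walk:
  map_offsets([6, 3, 9, 3]) -> 3  [called from split_margin, line 30]
  resolve_slot([6, 3, 9, 3], 9) -> 1  [called from split_margin, line 31]
  split_margin([6, 3, 9, 3], 9) -> 3  [called from main, line 49]
  process_batch(3, 3) -> 19  [called from main, line 51]
Origin of each log line:
  1: emitted by main (line 48)
  2: emitted by split_margin (line 29)
  3: emitted by map_offsets (line 2)
  4: emitted by map_offsets (line 7)
  5: emitted by resolve_slot (line 11)
  6: emitted by resolve_slot (line 16)
  7: emitted by split_margin (line 32)
  8: emitted by main (line 50)
  9: emitted by process_batch (line 37)
A correct fix: line 40: replace `19` with `21`.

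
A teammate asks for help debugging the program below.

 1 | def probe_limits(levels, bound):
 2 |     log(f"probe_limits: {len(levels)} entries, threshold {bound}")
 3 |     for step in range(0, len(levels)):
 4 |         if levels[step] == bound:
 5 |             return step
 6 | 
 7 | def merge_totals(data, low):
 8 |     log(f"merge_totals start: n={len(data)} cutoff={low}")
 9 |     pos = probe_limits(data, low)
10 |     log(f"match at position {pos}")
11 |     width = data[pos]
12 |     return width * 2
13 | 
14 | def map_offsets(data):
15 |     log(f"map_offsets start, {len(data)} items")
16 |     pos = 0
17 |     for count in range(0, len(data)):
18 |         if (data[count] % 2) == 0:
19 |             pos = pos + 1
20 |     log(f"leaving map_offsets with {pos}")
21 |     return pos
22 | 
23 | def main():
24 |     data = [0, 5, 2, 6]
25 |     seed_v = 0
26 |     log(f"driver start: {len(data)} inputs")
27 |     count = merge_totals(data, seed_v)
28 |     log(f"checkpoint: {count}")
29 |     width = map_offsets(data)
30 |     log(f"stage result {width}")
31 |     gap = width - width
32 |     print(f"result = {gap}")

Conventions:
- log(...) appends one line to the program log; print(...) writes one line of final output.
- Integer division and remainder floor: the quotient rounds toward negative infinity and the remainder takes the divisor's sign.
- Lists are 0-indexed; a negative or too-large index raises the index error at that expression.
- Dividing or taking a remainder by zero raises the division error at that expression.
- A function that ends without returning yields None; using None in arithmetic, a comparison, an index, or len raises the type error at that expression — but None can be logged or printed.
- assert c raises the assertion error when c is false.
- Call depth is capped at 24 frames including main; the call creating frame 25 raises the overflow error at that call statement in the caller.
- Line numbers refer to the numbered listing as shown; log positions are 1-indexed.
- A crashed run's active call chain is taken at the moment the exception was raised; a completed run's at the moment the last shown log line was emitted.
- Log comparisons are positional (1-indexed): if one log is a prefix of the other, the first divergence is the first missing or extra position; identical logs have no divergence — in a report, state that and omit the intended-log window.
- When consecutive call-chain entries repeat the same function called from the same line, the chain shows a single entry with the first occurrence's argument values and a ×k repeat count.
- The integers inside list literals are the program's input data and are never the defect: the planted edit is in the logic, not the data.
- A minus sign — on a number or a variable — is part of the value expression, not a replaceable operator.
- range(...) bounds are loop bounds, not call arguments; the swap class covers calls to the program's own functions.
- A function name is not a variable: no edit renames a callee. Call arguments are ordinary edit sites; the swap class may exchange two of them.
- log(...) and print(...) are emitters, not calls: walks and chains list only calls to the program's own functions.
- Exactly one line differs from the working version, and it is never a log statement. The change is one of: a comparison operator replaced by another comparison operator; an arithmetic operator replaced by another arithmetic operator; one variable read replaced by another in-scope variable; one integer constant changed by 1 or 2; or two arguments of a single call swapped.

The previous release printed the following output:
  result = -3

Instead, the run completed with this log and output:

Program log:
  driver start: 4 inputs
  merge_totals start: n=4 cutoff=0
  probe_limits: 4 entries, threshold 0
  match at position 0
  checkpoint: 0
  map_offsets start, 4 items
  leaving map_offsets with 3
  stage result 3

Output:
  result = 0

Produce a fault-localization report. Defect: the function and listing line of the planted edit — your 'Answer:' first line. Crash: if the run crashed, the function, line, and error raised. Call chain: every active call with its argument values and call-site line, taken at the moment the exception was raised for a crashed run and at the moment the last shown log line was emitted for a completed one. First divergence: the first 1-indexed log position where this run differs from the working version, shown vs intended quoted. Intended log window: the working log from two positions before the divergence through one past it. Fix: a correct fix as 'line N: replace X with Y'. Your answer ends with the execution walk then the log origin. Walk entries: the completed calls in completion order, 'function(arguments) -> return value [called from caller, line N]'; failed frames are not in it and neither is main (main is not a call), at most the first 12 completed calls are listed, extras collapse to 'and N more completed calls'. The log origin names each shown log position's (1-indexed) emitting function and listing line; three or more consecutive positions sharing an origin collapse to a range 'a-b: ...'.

Answer: the defect is in main at line 31.
The tell: Log streams are identical — the defect surfaces only in the printed output.
Call chain: main.
First divergence: none (the log streams are identical).
Execution walk:
  probe_limits([0, 5, 2, 6], 0) -> 0  [called from merge_totals, line 9]
  merge_totals([0, 5, 2, 6], 0) -> 0  [called from main, line 27]
  map_offsets([0, 5, 2, 6]) -> 3  [called from main, line 29]
Log origins:
  1: emitted by main (line 26)
  2: emitted by merge_totals (line 8)
  3: emitted by probe_limits (line 2)
  4: emitted by merge_totals (line 10)
  5: emitted by main (line 28)
  6: emitted by map_offsets (line 15)
  7: emitted by map_offsets (line 20)
  8: emitted by main (line 30)
A correct fix: line 31: replace `width - width` with `count - width`.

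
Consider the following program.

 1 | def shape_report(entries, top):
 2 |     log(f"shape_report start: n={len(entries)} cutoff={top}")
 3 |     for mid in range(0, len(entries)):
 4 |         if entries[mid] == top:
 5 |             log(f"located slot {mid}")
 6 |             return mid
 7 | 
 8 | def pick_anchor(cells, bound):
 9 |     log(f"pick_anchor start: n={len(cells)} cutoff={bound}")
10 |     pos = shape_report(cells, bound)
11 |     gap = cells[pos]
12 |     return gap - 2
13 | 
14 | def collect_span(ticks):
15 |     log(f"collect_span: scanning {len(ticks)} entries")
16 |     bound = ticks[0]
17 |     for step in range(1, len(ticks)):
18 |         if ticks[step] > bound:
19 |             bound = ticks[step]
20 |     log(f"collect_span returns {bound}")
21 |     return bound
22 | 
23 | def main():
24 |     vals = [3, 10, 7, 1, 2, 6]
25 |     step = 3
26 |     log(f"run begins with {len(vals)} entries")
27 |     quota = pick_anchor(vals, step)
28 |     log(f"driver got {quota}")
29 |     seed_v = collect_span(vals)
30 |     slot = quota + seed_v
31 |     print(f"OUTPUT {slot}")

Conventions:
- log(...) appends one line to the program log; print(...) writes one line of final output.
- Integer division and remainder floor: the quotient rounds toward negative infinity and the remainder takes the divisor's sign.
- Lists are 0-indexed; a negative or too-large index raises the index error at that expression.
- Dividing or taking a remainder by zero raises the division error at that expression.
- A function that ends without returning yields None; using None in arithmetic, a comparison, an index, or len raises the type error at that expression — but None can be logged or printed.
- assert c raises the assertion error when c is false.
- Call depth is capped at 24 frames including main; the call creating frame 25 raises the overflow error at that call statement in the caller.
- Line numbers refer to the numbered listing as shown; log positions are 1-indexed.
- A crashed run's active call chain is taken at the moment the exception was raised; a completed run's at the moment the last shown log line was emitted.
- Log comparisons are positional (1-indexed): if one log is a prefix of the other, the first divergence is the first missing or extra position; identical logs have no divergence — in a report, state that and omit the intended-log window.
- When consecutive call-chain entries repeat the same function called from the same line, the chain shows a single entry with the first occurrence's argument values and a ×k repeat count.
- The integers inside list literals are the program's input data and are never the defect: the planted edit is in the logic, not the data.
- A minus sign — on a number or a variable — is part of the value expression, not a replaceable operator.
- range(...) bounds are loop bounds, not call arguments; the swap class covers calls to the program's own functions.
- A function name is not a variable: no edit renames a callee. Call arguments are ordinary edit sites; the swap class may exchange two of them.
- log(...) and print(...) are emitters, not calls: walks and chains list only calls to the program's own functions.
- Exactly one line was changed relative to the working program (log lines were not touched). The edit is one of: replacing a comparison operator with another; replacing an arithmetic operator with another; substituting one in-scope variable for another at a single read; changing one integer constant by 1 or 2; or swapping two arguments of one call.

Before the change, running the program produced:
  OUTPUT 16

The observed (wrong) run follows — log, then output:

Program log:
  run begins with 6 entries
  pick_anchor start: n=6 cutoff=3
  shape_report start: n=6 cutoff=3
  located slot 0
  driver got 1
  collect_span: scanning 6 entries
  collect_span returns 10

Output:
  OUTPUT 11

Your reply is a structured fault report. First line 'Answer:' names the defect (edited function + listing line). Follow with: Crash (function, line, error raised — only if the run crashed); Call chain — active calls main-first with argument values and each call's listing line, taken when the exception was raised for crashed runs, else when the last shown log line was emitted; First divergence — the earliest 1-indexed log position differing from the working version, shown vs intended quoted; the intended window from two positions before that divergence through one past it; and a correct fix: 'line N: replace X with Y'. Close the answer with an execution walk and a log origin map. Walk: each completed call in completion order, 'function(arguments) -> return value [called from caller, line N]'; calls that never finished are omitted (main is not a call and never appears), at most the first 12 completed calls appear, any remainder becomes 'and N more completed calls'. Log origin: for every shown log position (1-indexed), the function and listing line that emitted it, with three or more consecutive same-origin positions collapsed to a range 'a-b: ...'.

Answer: the defect is in pick_anchor at line 12.
Core observation: Log line 5 is where behavior first shows: 'driver got 1' appears instead of 'driver got 6'.
Call chain: main -> collect_span([3, 10, 7, 1, 2, 6]) (called at line 29).
First divergence: position 5 — the shown line 'driver got 1' should read 'driver got 6'.
Intended log window:
  3: shape_report start: n=6 cutoff=3
  4: located slot 0
  5: driver got 6
  6: collect_span: scanning 6 entries
Execution walk:
  shape_report([3, 10, 7, 1, 2, 6], 3) -> 0  [called from pick_anchor, line 10]
  pick_anchor([3, 10, 7, 1, 2, 6], 3) -> 1  [called from main, line 27]
  collect_span([3, 10, 7, 1, 2, 6]) -> 10  [called from main, line 29]
Log origins:
  1: emitted by main (line 26)
  2: emitted by pick_anchor (line 9)
  3: emitted by shape_report (line 2)
  4: emitted by shape_report (line 5)
  5: emitted by main (line 28)
  6: emitted by collect_span (line 15)
  7: emitted by collect_span (line 20)
A correct fix: line 12: replace `-` with `*`.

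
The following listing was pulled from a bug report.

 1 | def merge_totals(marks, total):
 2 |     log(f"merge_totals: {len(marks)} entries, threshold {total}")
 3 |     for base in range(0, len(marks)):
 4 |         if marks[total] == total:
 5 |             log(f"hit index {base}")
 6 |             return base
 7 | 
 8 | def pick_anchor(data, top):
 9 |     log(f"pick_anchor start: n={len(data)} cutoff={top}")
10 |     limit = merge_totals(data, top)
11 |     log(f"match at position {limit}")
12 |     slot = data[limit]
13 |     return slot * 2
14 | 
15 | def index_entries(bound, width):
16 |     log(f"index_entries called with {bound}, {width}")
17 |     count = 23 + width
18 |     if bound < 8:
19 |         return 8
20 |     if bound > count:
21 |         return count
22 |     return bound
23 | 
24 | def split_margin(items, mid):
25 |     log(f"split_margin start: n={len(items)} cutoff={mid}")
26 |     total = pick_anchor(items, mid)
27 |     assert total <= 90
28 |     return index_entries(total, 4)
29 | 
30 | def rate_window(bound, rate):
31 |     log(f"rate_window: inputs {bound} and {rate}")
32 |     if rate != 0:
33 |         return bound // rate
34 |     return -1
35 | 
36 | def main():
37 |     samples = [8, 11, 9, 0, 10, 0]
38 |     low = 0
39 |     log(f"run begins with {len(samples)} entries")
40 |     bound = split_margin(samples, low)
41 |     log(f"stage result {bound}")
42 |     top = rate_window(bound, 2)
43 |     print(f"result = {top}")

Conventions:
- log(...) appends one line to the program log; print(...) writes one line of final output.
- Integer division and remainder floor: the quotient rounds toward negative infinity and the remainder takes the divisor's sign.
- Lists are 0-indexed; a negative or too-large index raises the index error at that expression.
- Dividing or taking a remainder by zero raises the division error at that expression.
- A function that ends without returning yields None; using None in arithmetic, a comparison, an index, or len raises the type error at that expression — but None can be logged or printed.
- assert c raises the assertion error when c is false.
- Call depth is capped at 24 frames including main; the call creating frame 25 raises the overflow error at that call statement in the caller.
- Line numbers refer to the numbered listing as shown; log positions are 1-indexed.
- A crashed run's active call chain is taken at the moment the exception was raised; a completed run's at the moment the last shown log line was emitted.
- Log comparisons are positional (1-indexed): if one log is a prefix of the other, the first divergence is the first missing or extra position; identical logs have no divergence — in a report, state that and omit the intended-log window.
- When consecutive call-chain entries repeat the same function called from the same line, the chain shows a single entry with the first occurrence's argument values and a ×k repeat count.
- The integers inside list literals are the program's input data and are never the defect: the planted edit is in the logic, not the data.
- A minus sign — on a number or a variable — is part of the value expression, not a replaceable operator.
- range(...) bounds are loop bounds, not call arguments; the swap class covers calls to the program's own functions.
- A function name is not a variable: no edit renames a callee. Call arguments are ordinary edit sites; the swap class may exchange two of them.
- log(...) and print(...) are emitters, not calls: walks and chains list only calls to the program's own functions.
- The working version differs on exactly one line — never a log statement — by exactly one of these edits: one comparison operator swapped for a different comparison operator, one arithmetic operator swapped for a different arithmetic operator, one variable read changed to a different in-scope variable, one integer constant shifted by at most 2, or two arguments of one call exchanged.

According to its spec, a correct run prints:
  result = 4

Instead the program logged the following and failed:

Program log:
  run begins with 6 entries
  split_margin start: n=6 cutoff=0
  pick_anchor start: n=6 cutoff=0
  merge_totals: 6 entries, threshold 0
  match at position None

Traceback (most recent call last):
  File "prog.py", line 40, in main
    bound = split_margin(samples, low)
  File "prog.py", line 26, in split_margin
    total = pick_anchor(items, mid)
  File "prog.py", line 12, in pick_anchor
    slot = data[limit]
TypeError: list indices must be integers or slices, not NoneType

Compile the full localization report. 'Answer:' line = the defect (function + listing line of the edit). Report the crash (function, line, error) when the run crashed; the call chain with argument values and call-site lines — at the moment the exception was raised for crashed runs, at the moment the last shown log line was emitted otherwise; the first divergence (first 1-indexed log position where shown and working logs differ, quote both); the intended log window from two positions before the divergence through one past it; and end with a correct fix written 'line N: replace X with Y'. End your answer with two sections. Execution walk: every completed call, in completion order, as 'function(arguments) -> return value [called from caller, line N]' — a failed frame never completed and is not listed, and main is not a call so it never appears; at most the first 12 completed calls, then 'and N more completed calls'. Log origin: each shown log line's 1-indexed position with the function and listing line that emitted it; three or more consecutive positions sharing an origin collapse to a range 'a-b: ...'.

Answer: the defect is in merge_totals at line 4.
Key observation: Position 5 is the first bad log line: 'match at position None' should read 'hit index 3'.
Crash: pick_anchor, line 12, TypeError.
Call chain: main -> split_margin([8, 11, 9, 0, 10, 0], 0) (called at line 40) -> pick_anchor([8, 11, 9, 0, 10, 0], 0) (called at line 26).
First divergence: position 5 — shown 'match at position None', intended 'hit index 3'.
Intended log window:
  3: pick_anchor start: n=6 cutoff=0
  4: merge_totals: 6 entries, threshold 0
  5: hit index 3
  6: match at position 3
Execution walk:
  merge_totals([8, 11, 9, 0, 10, 0], 0) -> None  [called from pick_anchor, line 10]
Log origin:
  1: from main, line 39
  2: from split_margin, line 25
  3: from pick_anchor, line 9
  4: from merge_totals, line 2
  5: from pick_anchor, line 11
A correct fix: line 4: replace `marks[total]` with `marks[base]`.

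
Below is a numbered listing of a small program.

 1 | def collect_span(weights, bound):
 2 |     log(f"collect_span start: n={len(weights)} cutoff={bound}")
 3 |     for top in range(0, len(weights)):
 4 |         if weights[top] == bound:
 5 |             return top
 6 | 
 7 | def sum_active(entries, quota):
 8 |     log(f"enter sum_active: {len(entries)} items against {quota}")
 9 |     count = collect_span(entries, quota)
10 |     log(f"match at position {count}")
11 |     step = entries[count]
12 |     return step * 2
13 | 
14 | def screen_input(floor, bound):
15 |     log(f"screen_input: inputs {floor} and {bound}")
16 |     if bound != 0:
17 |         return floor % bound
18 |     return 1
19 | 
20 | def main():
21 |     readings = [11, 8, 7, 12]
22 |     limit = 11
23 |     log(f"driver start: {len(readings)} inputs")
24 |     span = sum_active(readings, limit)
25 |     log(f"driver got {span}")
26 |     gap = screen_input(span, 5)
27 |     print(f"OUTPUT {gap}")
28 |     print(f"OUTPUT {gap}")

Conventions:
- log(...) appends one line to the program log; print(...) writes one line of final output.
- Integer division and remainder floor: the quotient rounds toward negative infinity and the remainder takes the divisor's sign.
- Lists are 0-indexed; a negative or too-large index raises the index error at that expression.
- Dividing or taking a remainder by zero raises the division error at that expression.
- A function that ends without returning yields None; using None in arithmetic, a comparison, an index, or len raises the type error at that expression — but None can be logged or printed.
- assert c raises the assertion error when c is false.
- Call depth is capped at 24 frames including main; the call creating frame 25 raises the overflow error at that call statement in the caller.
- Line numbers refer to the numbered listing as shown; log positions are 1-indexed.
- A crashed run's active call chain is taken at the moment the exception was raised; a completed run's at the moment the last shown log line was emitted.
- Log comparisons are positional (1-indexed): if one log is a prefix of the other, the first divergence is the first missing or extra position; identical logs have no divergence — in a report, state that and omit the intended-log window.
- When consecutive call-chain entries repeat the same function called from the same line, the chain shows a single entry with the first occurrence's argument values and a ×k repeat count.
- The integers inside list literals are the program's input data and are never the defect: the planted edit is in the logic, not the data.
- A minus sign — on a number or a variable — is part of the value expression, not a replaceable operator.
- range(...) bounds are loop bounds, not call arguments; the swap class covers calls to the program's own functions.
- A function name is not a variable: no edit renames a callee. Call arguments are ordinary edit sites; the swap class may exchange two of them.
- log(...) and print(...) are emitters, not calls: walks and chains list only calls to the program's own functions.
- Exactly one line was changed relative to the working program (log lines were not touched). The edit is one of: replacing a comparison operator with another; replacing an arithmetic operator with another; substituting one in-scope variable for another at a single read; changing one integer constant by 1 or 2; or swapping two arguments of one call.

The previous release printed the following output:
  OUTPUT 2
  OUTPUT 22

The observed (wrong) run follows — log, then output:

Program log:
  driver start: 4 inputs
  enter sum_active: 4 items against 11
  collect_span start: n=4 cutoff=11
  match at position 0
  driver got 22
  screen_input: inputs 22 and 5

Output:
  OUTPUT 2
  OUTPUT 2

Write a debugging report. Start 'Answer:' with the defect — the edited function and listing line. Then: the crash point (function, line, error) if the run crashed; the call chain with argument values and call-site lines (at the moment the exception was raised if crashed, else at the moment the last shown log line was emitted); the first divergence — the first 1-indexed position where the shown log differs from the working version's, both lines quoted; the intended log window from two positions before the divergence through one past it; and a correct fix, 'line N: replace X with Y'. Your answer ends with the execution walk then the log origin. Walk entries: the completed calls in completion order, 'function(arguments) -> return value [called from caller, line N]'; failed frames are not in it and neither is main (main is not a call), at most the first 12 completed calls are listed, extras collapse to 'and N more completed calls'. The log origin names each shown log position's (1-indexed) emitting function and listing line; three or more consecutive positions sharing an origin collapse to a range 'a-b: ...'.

Answer: the defect is in main at line 28.
Core observation: The two runs log identically and part ways only at the printed values.
Call chain: main -> screen_input(22, 5) (called at line 26).
First divergence: none; the two logs match at every position.
Execution walk:
  collect_span([11, 8, 7, 12], 11) -> 0  [called from sum_active, line 9]
  sum_active([11, 8, 7, 12], 11) -> 22  [called from main, line 24]
  screen_input(22, 5) -> 2  [called from main, line 26]
Log origin:
  1: logged in main at line 23
  2: logged in sum_active at line 8
  3: logged in collect_span at line 2
  4: logged in sum_active at line 10
  5: logged in main at line 25
  6: logged in screen_input at line 15
A correct fix: line 28: replace `gap` with `span`.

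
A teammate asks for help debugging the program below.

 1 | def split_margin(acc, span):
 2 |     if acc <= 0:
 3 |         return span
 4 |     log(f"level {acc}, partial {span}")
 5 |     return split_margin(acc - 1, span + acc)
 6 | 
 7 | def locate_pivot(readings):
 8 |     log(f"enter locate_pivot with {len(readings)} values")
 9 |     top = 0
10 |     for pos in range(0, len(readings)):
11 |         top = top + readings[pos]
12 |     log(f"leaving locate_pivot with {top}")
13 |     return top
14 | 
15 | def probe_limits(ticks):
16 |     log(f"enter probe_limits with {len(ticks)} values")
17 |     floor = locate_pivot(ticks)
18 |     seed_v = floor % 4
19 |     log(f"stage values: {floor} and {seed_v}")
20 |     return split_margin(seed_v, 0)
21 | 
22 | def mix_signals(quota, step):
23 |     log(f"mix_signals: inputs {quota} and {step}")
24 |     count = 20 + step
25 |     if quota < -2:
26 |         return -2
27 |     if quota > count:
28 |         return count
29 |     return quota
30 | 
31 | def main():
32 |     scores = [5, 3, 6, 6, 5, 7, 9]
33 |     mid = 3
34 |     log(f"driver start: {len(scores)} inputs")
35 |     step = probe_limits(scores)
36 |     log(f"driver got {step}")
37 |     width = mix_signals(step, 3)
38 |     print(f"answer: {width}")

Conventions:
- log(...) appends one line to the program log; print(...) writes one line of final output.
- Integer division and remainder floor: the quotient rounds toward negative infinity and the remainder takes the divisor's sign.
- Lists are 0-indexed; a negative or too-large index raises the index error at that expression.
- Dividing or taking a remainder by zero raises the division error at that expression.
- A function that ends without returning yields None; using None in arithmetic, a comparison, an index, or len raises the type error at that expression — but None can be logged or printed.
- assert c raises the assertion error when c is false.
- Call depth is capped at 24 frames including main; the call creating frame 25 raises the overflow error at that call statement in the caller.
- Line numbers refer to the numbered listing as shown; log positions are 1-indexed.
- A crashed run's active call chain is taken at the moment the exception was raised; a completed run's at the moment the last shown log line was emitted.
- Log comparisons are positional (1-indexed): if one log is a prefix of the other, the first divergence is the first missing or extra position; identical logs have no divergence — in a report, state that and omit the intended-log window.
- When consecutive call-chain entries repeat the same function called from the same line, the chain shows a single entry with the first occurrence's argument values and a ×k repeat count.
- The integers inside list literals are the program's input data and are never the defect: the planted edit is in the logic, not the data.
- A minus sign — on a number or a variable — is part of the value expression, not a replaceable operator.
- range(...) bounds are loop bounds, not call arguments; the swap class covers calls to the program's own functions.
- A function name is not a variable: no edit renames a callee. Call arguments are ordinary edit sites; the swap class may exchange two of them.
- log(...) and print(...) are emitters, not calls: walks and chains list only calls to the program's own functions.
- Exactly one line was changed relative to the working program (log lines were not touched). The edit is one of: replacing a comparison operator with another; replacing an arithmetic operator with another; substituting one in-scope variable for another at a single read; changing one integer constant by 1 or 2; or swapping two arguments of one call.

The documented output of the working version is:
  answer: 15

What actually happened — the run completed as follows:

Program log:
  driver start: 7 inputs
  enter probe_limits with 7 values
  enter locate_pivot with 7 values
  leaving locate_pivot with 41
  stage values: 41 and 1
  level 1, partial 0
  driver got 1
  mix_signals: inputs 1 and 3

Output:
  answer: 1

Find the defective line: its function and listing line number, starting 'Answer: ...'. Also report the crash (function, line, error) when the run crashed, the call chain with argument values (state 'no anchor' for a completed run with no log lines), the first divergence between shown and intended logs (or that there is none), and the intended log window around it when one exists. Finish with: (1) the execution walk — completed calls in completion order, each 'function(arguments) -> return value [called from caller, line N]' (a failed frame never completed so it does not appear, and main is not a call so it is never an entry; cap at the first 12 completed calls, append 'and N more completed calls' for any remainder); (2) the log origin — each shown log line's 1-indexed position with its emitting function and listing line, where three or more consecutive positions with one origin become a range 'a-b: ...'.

Answer: the defect is in probe_limits at line 18.
Core observation: Log line 5 is where behavior first shows: 'stage values: 41 and 1' appears instead of 'stage values: 41 and 5'.
Call chain: main -> mix_signals(1, 3) (called at line 37).
First divergence: at position 5 the run shows 'stage values: 41 and 1' where the working version logs 'stage values: 41 and 5'.
Intended log window:
  3: enter locate_pivot with 7 values
  4: leaving locate_pivot with 41
  5: stage values: 41 and 5
  6: level 5, partial 0
Execution walk:
  locate_pivot([5, 3, 6, 6, 5, 7, 9]) -> 41  [called from probe_limits, line 17]
  split_margin(0, 1) -> 1  [called from split_margin, line 5]
  split_margin(1, 0) -> 1  [called from probe_limits, line 20]
  probe_limits([5, 3, 6, 6, 5, 7, 9]) -> 1  [called from main, line 35]
  mix_signals(1, 3) -> 1  [called from main, line 37]
Origin of each log line:
  1 — main, line 34
  2 — probe_limits, line 16
  3 — locate_pivot, line 8
  4 — locate_pivot, line 12
  5 — probe_limits, line 19
  6 — split_margin, line 4
  7 — main, line 36
  8 — mix_signals, line 23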